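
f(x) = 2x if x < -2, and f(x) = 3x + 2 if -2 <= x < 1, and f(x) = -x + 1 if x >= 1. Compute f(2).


2 satisfies x >= 1
f(2) = -1

-1


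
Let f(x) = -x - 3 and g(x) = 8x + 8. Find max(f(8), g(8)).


f(8) = -11
g(8) = 72
max = 72

72


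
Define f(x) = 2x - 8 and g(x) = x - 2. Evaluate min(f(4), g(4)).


f(4) = 0
g(4) = 2
min = 0

0


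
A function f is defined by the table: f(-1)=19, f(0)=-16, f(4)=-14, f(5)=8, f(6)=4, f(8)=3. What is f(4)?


-14


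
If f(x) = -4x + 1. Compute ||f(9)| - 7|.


f(9) = -35
|-35| = 35
|35 - 7| = 28

28


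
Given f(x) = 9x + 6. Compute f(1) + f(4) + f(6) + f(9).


f(1) = 15
f(4) = 42
f(6) = 60
f(9) = 87
Sum = 204

204


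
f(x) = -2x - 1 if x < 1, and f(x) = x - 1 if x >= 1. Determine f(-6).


-6 satisfies x < 1
f(-6) = 11

11


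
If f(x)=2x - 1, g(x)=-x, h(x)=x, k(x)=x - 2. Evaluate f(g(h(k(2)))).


-1


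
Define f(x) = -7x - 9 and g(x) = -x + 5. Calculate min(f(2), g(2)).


-23


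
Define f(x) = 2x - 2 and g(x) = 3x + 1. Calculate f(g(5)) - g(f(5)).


f(g(5)) = 30
g(f(5)) = 25
Difference = 5

5


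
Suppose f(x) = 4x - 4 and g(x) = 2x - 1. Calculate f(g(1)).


g(1) = 1
f(1) = 0

0


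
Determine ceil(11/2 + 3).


11/2 = 5.5
5.5 + 3 = 8.5
ceil(8.5) = 9

9


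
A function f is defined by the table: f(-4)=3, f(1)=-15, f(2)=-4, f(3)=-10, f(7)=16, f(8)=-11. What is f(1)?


Reading from the table at x = 1

-15


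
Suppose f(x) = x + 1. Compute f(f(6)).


f(6) = 7
f(7) = 8

8


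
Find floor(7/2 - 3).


7/2 = 3.5
3.5 - 3 = 0.5
floor(0.5) = 0

0


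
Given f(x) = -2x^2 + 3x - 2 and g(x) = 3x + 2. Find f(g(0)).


g(0) = 2
f(2) = (-2)*(2)^2 + 3*(2) - 2 = -4

-4


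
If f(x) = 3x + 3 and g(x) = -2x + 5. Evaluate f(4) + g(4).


f(4) = 15
g(4) = -3
Sum = 12

12


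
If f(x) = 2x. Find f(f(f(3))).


f(3) = 6
f(6) = 12
f(12) = 24

24


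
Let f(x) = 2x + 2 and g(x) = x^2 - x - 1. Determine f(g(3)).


g(3) = 5
f(5) = 12

12


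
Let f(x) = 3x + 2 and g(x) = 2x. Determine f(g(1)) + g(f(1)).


f(g(1)) = 8
g(f(1)) = 10
Sum = 18

18


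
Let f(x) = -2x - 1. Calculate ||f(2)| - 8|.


f(2) = -5
|-5| = 5
|5 - 8| = 3

3


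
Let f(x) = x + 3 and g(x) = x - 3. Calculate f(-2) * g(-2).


f(-2) = 1
g(-2) = -5
Product = -5

-5


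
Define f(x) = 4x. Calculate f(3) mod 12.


f(3) = 12
12 mod 12 = 0

0


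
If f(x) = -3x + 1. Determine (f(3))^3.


f(3) = -8
(-8)^3 = -512

-512


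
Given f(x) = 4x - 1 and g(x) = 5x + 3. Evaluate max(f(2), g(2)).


f(2) = 7
g(2) = 13
max = 13

13


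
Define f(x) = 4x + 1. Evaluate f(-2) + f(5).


14


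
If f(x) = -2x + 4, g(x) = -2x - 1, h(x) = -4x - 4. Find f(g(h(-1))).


6


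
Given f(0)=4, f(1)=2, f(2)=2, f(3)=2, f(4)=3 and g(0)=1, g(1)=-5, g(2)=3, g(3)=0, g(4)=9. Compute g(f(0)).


f(0) = 4
g(4) = 9

9


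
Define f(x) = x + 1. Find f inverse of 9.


Solve x + 1 = 9
x = (9 - 1) / 1 = 8

8


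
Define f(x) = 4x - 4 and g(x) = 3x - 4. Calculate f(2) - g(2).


f(2) = 4
g(2) = 2
Difference = 2

2


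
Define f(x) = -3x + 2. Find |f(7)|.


f(7) = -19
|-19| = 19

19


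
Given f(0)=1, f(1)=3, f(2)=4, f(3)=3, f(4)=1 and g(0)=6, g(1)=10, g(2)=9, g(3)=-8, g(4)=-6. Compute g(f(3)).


f(3) = 3
g(3) = -8

-8


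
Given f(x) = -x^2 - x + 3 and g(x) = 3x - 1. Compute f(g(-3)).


g(-3) = -10
f(-10) = (-1)*(-10)^2 - 1*(-10) + 3 = -87

-87


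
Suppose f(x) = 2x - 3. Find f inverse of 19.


Solve 2x - 3 = 19
x = (19 + 3) / 2 = 11

11


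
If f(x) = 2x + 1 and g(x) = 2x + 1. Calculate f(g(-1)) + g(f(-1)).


f(g(-1)) = -1
g(f(-1)) = -1
Sum = -2

-2


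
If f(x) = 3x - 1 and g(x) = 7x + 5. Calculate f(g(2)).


g(2) = 19
f(19) = 56

56


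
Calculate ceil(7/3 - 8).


7/3 = 2.3333
2.3333 - 8 = -5.6667
ceil(-5.6667) = -5

-5


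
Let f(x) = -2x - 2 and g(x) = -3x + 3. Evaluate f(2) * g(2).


18


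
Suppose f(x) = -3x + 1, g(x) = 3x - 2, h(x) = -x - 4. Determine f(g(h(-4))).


h(-4) = 0
g(0) = -2
f(-2) = 7

7


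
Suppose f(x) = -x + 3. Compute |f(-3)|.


f(-3) = 6
|6| = 6

6


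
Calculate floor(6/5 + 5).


6


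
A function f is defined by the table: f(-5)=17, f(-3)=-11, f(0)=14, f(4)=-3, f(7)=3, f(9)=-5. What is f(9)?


Reading from the table at x = 9

-5


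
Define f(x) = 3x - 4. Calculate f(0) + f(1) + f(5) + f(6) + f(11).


49


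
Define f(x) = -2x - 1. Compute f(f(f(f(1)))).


21


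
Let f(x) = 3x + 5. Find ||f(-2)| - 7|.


f(-2) = -1
|-1| = 1
|1 - 7| = 6

6


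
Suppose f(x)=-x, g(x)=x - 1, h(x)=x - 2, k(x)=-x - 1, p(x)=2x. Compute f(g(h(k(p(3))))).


10


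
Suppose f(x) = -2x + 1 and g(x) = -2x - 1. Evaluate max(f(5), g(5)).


f(5) = -9
g(5) = -11
max = -9

-9


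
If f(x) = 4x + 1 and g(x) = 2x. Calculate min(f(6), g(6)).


12


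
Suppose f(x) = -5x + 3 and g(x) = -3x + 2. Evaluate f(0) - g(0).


1


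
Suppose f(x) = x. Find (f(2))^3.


f(2) = 2
(2)^3 = 8

8


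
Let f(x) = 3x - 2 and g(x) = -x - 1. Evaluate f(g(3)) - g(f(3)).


f(g(3)) = -14
g(f(3)) = -8
Difference = -6

-6


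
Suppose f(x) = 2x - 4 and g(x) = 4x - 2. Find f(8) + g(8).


f(8) = 12
g(8) = 30
Sum = 42

42


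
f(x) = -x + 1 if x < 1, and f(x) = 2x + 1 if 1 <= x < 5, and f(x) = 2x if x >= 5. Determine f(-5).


-5 satisfies x < 1
f(-5) = 6

6


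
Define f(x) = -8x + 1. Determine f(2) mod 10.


f(2) = -15
-15 mod 10 = 5

5


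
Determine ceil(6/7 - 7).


6/7 = 0.8571
0.8571 - 7 = -6.1429
ceil(-6.1429) = -6

-6


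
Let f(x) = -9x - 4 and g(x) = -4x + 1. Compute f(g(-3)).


g(-3) = 13
f(13) = -121

-121


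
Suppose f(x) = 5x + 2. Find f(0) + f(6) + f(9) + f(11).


138


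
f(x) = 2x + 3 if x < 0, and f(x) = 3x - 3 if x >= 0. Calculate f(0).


0 satisfies x >= 0
f(0) = -3

-3


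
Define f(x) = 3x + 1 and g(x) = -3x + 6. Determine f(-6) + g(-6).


f(-6) = -17
g(-6) = 24
Sum = 7

7


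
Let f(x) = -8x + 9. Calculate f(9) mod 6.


f(9) = -63
-63 mod 6 = 3

3


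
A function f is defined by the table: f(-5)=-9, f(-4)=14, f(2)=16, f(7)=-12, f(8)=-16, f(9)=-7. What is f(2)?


Reading from the table at x = 2

16


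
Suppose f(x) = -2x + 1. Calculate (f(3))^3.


f(3) = -5
(-5)^3 = -125

-125


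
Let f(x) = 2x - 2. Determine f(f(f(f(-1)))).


-46


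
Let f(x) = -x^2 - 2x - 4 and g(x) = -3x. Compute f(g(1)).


g(1) = -3
f(-3) = (-1)*(-3)^2 - 2*(-3) - 4 = -7

-7


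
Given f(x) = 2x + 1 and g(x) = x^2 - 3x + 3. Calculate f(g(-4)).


g(-4) = 31
f(31) = 63

63


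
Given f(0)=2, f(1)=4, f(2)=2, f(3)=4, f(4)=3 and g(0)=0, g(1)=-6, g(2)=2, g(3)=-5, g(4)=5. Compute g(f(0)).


f(0) = 2
g(2) = 2

2


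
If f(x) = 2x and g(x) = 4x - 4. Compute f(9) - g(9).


f(9) = 18
g(9) = 32
Difference = -14

-14


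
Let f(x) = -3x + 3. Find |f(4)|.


f(4) = -9
|-9| = 9

9


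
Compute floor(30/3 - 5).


30/3 = 10
10 - 5 = 5
floor(5) = 5

5


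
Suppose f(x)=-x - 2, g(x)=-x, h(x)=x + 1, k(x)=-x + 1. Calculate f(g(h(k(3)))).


k(3) = -2
h(-2) = -1
g(-1) = 1
f(1) = -3

-3


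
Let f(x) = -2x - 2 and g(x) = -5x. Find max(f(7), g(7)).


f(7) = -16
g(7) = -35
max = -16

-16


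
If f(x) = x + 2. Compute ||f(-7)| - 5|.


f(-7) = -5
|-5| = 5
|5 - 5| = 0

0


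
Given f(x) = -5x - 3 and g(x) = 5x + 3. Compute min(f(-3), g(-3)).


f(-3) = 12
g(-3) = -12
min = -12

-12


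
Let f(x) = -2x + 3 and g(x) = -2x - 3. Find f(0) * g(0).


f(0) = 3
g(0) = -3
Product = -9

-9


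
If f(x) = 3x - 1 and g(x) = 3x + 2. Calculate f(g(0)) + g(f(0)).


f(g(0)) = 5
g(f(0)) = -1
Sum = 4

4


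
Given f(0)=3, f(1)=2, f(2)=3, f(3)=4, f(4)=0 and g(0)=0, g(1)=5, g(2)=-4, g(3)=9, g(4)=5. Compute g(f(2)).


f(2) = 3
g(3) = 9

9


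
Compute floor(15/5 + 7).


15/5 = 3
3 + 7 = 10
floor(10) = 10

10


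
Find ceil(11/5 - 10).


11/5 = 2.2
2.2 - 10 = -7.8
ceil(-7.8) = -7

-7


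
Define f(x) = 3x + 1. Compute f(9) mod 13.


2


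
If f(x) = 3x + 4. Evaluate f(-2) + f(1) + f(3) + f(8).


f(-2) = -2
f(1) = 7
f(3) = 13
f(8) = 28
Sum = 46

46


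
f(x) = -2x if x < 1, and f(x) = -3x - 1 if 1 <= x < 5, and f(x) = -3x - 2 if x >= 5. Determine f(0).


0


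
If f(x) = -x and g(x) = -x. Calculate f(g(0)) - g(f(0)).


f(g(0)) = 0
g(f(0)) = 0
Difference = 0

0


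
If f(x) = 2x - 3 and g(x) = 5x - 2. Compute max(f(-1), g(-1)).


-5


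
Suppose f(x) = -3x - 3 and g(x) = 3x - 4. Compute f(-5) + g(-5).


f(-5) = 12
g(-5) = -19
Sum = -7

-7


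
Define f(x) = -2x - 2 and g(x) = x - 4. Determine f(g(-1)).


g(-1) = -5
f(-5) = 8

8


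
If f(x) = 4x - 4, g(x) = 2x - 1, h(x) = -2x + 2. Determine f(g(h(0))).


h(0) = 2
g(2) = 3
f(3) = 8

8


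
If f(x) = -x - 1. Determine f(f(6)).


6


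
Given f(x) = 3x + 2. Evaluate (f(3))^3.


f(3) = 11
(11)^3 = 1331

1331


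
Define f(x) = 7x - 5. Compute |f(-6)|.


47


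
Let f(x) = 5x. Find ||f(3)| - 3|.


f(3) = 15
|15| = 15
|15 - 3| = 12

12


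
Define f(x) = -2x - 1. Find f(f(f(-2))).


f(-2) = 3
f(3) = -7
f(-7) = 13

13


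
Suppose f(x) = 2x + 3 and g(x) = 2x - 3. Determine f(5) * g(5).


f(5) = 13
g(5) = 7
Product = 91

91


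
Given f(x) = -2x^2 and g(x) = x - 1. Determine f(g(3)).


g(3) = 2
f(2) = (-2)*(2)^2 = -8

-8


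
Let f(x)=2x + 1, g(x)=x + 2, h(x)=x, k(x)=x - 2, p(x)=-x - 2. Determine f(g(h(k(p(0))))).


p(0) = -2
k(-2) = -4
h(-4) = -4
g(-4) = -2
f(-2) = -3

-3


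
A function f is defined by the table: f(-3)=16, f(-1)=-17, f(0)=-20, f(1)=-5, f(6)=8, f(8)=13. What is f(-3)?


Reading from the table at x = -3

16


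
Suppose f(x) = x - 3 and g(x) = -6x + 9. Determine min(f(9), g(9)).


-45


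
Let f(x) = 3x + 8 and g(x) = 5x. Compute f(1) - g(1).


f(1) = 11
g(1) = 5
Difference = 6

6


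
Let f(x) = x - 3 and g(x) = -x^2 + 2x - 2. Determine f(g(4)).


g(4) = -10
f(-10) = -13

-13


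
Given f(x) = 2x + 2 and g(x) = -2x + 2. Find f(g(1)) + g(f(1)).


f(g(1)) = 2
g(f(1)) = -6
Sum = -4

-4


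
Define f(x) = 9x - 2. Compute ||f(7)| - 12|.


f(7) = 61
|61| = 61
|61 - 12| = 49

49


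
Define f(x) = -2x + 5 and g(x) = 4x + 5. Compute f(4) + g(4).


f(4) = -3
g(4) = 21
Sum = 18

18


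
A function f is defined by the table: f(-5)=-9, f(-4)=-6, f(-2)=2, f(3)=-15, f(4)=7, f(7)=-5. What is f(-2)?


2


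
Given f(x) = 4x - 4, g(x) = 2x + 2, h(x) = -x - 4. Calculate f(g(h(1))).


h(1) = -5
g(-5) = -8
f(-8) = -36

-36


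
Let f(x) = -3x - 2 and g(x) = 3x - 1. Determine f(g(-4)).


g(-4) = -13
f(-13) = 37

37


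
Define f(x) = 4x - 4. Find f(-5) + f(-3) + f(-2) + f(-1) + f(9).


f(-5) = -24
f(-3) = -16
f(-2) = -12
f(-1) = -8
f(9) = 32
Sum = -28

-28


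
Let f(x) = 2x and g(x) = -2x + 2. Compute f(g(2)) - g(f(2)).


f(g(2)) = -4
g(f(2)) = -6
Difference = 2

2


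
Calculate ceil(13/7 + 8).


10


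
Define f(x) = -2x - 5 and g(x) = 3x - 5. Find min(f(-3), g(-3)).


f(-3) = 1
g(-3) = -14
min = -14

-14


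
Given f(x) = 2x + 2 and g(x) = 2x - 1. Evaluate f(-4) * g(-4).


f(-4) = -6
g(-4) = -9
Product = 54

54


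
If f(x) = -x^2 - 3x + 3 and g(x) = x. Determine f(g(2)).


g(2) = 2
f(2) = (-1)*(2)^2 - 3*(2) + 3 = -7

-7


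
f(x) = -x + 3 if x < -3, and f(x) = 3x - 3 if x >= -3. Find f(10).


10 satisfies x >= -3
f(10) = 27

27


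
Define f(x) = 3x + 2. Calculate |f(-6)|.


f(-6) = -16
|-16| = 16

16


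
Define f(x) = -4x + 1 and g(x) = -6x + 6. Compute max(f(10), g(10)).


f(10) = -39
g(10) = -54
max = -39

-39


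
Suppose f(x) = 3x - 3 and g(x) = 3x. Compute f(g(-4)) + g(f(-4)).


f(g(-4)) = -39
g(f(-4)) = -45
Sum = -84

-84


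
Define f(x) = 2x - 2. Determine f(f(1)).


f(1) = 0
f(0) = -2

-2


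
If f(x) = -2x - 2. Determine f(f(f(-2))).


f(-2) = 2
f(2) = -6
f(-6) = 10

10


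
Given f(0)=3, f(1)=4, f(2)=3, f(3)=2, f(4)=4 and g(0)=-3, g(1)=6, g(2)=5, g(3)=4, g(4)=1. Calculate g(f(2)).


f(2) = 3
g(3) = 4

4


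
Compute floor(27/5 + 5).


27/5 = 5.4
5.4 + 5 = 10.4
floor(10.4) = 10

10


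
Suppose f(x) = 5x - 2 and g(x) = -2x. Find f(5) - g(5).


f(5) = 23
g(5) = -10
Difference = 33

33


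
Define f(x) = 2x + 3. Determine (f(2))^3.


f(2) = 7
(7)^3 = 343

343


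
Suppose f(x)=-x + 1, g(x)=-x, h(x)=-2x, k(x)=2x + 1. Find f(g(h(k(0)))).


k(0) = 1
h(1) = -2
g(-2) = 2
f(2) = -1

-1


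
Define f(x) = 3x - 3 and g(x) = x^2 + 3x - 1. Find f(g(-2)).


g(-2) = -3
f(-3) = -12

-12


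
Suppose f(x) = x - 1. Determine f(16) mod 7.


f(16) = 15
15 mod 7 = 1

1


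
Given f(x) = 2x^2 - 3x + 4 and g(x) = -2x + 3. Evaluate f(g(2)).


g(2) = -1
f(-1) = 2*(-1)^2 - 3*(-1) + 4 = 9

9


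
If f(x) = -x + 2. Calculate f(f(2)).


f(2) = 0
f(0) = 2

2


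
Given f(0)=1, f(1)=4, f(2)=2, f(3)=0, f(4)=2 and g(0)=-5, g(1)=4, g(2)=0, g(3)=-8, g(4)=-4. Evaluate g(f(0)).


f(0) = 1
g(1) = 4

4


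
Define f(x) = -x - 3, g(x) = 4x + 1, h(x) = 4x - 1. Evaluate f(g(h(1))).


h(1) = 3
g(3) = 13
f(13) = -16

-16


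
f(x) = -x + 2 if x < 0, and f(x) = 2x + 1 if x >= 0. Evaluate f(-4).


-4 satisfies x < 0
f(-4) = 6

6


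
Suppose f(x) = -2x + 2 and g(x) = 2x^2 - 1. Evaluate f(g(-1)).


g(-1) = 1
f(1) = 0

0


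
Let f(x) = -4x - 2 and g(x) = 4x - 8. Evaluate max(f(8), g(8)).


f(8) = -34
g(8) = 24
max = 24

24


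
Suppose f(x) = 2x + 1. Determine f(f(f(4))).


f(4) = 9
f(9) = 19
f(19) = 39

39


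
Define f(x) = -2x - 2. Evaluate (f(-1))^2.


f(-1) = 0
(0)^2 = 0

0


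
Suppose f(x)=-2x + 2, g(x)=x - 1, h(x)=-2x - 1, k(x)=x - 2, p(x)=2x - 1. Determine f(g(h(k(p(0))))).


-6


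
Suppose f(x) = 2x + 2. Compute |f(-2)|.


f(-2) = -2
|-2| = 2

2


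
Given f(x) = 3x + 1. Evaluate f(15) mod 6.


4


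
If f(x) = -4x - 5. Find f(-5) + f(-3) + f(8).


f(-5) = 15
f(-3) = 7
f(8) = -37
Sum = -15

-15


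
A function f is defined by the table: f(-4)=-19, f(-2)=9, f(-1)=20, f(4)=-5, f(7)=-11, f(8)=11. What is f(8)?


Reading from the table at x = 8

11


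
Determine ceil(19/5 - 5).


19/5 = 3.8
3.8 - 5 = -1.2
ceil(-1.2) = -1

-1


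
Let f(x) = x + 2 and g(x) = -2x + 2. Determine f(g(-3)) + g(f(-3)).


f(g(-3)) = 10
g(f(-3)) = 4
Sum = 14

14


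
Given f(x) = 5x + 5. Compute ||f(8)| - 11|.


f(8) = 45
|45| = 45
|45 - 11| = 34

34


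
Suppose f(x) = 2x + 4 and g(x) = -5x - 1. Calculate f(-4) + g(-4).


f(-4) = -4
g(-4) = 19
Sum = 15

15


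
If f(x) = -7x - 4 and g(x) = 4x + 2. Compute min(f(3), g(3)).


f(3) = -25
g(3) = 14
min = -25

-25


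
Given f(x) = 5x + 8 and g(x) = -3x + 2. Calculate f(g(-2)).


g(-2) = 8
f(8) = 48

48


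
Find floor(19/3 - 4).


19/3 = 6.3333
6.3333 - 4 = 2.3333
floor(2.3333) = 2

2


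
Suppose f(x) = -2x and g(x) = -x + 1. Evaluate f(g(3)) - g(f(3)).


-3


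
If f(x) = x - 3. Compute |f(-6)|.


f(-6) = -9
|-9| = 9

9


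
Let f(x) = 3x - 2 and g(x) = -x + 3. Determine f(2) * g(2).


f(2) = 4
g(2) = 1
Product = 4

4


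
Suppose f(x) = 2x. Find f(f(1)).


f(1) = 2
f(2) = 4

4


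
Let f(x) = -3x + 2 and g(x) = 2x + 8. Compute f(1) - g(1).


f(1) = -1
g(1) = 10
Difference = -11

-11


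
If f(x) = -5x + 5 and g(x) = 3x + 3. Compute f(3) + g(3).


f(3) = -10
g(3) = 12
Sum = 2

2


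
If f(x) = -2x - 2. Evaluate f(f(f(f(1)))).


f(1) = -4
f(-4) = 6
f(6) = -14
f(-14) = 26

26


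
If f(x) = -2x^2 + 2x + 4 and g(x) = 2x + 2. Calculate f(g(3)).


g(3) = 8
f(8) = (-2)*(8)^2 + 2*(8) + 4 = -108

-108


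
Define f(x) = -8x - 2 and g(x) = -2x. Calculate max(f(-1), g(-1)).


f(-1) = 6
g(-1) = 2
max = 6

6


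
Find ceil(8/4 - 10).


-8


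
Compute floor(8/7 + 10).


8/7 = 1.1429
1.1429 + 10 = 11.1429
floor(11.1429) = 11

11


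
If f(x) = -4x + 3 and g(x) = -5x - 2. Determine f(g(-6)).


g(-6) = 28
f(28) = -109

-109


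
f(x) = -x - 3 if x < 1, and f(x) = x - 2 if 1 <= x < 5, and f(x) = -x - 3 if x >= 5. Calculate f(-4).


-4 satisfies x < 1
f(-4) = 1

1


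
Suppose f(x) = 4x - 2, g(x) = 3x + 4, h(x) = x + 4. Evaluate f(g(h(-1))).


h(-1) = 3
g(3) = 13
f(13) = 50

50


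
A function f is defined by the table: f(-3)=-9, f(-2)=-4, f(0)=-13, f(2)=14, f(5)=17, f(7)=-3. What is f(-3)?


Reading from the table at x = -3

-9


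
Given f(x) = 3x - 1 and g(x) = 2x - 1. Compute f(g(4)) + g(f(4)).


f(g(4)) = 20
g(f(4)) = 21
Sum = 41

41


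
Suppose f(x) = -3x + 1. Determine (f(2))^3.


f(2) = -5
(-5)^3 = -125

-125


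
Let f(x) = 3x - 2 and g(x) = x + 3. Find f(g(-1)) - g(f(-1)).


f(g(-1)) = 4
g(f(-1)) = -2
Difference = 6

6


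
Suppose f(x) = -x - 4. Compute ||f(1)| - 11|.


f(1) = -5
|-5| = 5
|5 - 11| = 6

6


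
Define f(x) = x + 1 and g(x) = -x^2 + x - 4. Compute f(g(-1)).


-5


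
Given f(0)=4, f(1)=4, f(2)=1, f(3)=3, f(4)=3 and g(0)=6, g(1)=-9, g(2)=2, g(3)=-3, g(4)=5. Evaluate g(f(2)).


f(2) = 1
g(1) = -9

-9


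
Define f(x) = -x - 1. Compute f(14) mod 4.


f(14) = -15
-15 mod 4 = 1

1


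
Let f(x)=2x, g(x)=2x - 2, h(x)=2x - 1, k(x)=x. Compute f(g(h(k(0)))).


k(0) = 0
h(0) = -1
g(-1) = -4
f(-4) = -8

-8


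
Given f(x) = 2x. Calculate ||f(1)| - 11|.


f(1) = 2
|2| = 2
|2 - 11| = 9

9


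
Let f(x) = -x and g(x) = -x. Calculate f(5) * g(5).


25


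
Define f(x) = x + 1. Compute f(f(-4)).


f(-4) = -3
f(-3) = -2

-2


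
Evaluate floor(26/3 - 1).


26/3 = 8.6667
8.6667 - 1 = 7.6667
floor(7.6667) = 7

7


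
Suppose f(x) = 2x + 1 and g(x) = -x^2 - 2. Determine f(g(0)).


g(0) = -2
f(-2) = -3

-3


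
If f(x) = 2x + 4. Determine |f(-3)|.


f(-3) = -2
|-2| = 2

2


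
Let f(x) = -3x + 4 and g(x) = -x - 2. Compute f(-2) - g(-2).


10


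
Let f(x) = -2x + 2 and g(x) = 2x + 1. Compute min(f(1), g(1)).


0


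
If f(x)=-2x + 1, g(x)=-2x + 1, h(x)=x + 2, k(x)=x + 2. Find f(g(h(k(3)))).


27


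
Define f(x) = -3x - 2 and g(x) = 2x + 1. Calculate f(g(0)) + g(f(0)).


f(g(0)) = -5
g(f(0)) = -3
Sum = -8

-8


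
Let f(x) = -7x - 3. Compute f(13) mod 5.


f(13) = -94
-94 mod 5 = 1

1


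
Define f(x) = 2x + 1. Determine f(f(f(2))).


23


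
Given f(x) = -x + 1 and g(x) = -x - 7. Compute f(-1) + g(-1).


f(-1) = 2
g(-1) = -6
Sum = -4

-4


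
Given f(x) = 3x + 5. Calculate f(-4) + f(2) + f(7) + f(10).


f(-4) = -7
f(2) = 11
f(7) = 26
f(10) = 35
Sum = 65

65


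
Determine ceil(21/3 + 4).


11


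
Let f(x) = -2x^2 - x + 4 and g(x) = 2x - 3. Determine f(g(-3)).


g(-3) = -9
f(-9) = (-2)*(-9)^2 - 1*(-9) + 4 = -149

-149


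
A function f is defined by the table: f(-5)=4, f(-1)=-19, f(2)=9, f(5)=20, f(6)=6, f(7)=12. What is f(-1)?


Reading from the table at x = -1

-19


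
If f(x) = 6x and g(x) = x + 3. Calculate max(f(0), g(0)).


f(0) = 0
g(0) = 3
max = 3

3


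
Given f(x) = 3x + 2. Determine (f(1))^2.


25


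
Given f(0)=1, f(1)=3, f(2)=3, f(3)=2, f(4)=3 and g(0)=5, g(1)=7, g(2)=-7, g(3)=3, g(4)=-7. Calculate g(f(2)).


f(2) = 3
g(3) = 3

3


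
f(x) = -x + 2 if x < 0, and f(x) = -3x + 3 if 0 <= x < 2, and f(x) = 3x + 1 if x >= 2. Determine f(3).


3 satisfies x >= 2
f(3) = 10

10


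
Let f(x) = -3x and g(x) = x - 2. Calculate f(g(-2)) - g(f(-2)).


8


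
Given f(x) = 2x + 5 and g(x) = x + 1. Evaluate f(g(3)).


g(3) = 4
f(4) = 13

13


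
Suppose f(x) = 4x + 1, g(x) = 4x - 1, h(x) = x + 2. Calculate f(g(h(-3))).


h(-3) = -1
g(-1) = -5
f(-5) = -19

-19


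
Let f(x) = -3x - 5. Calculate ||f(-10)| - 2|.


f(-10) = 25
|25| = 25
|25 - 2| = 23

23


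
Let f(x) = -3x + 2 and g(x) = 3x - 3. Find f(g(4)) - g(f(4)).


8


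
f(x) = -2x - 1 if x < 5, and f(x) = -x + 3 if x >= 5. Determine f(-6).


11


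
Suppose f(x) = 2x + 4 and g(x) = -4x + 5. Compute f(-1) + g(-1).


f(-1) = 2
g(-1) = 9
Sum = 11

11


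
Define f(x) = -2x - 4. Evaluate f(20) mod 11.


f(20) = -44
-44 mod 11 = 0

0


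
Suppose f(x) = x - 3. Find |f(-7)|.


10


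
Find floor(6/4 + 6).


6/4 = 1.5
1.5 + 6 = 7.5
floor(7.5) = 7

7


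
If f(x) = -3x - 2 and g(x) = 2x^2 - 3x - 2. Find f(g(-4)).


g(-4) = 42
f(42) = -128

-128


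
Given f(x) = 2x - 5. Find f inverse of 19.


Solve 2x - 5 = 19
x = (19 + 5) / 2 = 12

12


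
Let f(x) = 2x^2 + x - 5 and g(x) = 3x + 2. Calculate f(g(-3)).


g(-3) = -7
f(-7) = 2*(-7)^2 + 1*(-7) - 5 = 86

86


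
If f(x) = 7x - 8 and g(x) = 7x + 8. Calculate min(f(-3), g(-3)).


f(-3) = -29
g(-3) = -13
min = -29

-29


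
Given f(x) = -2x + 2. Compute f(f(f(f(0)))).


f(0) = 2
f(2) = -2
f(-2) = 6
f(6) = -10

-10


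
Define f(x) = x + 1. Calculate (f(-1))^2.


f(-1) = 0
(0)^2 = 0

0


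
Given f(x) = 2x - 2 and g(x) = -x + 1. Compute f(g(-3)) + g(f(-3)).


f(g(-3)) = 6
g(f(-3)) = 9
Sum = 15

15


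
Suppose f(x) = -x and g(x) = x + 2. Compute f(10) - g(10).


f(10) = -10
g(10) = 12
Difference = -22

-22


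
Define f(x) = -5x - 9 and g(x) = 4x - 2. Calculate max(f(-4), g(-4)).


f(-4) = 11
g(-4) = -18
max = 11

11


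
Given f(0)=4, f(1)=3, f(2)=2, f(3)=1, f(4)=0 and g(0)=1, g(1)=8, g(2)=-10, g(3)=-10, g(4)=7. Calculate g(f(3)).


f(3) = 1
g(1) = 8

8


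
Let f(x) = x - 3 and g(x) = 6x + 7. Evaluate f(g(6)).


40


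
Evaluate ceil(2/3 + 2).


2/3 = 0.6667
0.6667 + 2 = 2.6667
ceil(2.6667) = 3

3


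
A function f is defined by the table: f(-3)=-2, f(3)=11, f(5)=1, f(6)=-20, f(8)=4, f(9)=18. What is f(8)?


Reading from the table at x = 8

4


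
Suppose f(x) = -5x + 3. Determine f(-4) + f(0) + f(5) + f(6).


f(-4) = 23
f(0) = 3
f(5) = -22
f(6) = -27
Sum = -23

-23


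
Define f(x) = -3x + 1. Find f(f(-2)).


f(-2) = 7
f(7) = -20

-20


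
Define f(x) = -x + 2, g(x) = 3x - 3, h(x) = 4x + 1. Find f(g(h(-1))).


14


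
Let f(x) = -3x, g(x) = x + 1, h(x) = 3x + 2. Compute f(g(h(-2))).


h(-2) = -4
g(-4) = -3
f(-3) = 9

9


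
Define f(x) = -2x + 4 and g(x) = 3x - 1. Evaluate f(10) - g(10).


-45


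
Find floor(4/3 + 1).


2


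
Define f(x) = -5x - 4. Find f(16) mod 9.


f(16) = -84
-84 mod 9 = 6

6


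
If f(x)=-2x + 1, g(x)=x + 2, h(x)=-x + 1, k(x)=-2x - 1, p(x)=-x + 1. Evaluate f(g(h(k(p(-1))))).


p(-1) = 2
k(2) = -5
h(-5) = 6
g(6) = 8
f(8) = -15

-15


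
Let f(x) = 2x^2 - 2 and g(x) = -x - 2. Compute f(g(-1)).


g(-1) = -1
f(-1) = 2*(-1)^2 - 2 = 0

0


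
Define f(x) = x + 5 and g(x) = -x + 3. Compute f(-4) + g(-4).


8


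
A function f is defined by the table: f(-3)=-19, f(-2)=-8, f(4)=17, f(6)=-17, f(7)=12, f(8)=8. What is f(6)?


Reading from the table at x = 6

-17


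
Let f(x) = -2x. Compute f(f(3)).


f(3) = -6
f(-6) = 12

12


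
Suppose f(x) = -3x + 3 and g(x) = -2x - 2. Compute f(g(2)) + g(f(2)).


f(g(2)) = 21
g(f(2)) = 4
Sum = 25

25


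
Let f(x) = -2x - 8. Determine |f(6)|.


f(6) = -20
|-20| = 20

20


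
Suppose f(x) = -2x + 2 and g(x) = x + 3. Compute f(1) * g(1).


f(1) = 0
g(1) = 4
Product = 0

0


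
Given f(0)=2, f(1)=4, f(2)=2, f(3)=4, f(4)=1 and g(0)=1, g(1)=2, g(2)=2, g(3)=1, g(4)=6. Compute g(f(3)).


f(3) = 4
g(4) = 6

6


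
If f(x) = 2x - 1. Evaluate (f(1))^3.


f(1) = 1
(1)^3 = 1

1


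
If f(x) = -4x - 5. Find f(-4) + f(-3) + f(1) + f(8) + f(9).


-69


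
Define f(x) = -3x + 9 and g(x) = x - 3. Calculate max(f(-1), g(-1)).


12


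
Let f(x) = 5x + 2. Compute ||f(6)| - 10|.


22


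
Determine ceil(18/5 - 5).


-1


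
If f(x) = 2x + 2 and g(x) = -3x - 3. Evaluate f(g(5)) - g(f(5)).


f(g(5)) = -34
g(f(5)) = -39
Difference = 5

5


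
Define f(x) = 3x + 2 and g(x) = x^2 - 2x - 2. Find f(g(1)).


g(1) = -3
f(-3) = -7

-7


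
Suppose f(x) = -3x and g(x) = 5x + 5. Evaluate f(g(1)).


g(1) = 10
f(10) = -30

-30


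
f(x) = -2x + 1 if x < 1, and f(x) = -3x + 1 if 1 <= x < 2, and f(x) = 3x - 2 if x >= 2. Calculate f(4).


4 satisfies x >= 2
f(4) = 10

10


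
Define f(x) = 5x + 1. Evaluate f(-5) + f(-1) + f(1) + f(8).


f(-5) = -24
f(-1) = -4
f(1) = 6
f(8) = 41
Sum = 19

19


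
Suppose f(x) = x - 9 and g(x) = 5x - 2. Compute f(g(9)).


g(9) = 43
f(43) = 34

34


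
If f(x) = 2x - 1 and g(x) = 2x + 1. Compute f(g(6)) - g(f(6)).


f(g(6)) = 25
g(f(6)) = 23
Difference = 2

2


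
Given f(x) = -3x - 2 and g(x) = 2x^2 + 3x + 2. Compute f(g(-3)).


g(-3) = 11
f(11) = -35

-35


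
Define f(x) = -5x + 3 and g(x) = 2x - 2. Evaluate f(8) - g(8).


f(8) = -37
g(8) = 14
Difference = -51

-51


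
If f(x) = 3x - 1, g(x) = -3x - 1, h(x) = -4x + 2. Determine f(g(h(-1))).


h(-1) = 6
g(6) = -19
f(-19) = -58

-58


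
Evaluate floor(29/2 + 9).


29/2 = 14.5
14.5 + 9 = 23.5
floor(23.5) = 23

23


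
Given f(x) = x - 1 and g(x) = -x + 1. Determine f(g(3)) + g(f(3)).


f(g(3)) = -3
g(f(3)) = -1
Sum = -4

-4


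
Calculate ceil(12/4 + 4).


12/4 = 3
3 + 4 = 7
ceil(7) = 7

7


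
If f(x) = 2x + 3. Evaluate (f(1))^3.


f(1) = 5
(5)^3 = 125

125


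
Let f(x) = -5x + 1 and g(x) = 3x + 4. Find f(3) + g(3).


-1


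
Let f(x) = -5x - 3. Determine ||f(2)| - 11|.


f(2) = -13
|-13| = 13
|13 - 11| = 2

2


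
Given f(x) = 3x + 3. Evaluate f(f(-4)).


f(-4) = -9
f(-9) = -24

-24


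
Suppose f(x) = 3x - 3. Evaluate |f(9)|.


f(9) = 24
|24| = 24

24


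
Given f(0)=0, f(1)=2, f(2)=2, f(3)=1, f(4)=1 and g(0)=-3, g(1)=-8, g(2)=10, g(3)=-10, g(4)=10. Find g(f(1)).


f(1) = 2
g(2) = 10

10


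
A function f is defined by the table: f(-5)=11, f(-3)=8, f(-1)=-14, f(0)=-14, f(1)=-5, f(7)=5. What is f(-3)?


Reading from the table at x = -3

8


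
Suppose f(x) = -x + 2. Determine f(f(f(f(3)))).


f(3) = -1
f(-1) = 3
f(3) = -1
f(-1) = 3

3


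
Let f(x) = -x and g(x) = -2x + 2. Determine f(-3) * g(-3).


24


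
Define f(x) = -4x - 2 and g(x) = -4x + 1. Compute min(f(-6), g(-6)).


f(-6) = 22
g(-6) = 25
min = 22

22


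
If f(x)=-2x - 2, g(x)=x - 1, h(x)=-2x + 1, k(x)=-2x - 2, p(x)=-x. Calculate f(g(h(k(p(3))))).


p(3) = -3
k(-3) = 4
h(4) = -7
g(-7) = -8
f(-8) = 14

14


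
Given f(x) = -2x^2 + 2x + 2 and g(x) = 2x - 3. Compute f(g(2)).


g(2) = 1
f(1) = (-2)*(1)^2 + 2*(1) + 2 = 2

2


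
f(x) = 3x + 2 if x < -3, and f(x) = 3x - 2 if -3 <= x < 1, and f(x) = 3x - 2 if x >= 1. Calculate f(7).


19


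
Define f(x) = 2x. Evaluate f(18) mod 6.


0


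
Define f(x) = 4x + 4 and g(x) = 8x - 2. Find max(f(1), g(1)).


f(1) = 8
g(1) = 6
max = 8

8


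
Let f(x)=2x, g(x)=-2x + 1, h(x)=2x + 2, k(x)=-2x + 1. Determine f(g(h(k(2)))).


k(2) = -3
h(-3) = -4
g(-4) = 9
f(9) = 18

18


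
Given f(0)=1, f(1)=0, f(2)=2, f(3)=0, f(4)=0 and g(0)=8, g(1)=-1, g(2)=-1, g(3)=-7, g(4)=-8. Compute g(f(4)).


8


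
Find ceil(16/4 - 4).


16/4 = 4
4 - 4 = 0
ceil(0) = 0

0


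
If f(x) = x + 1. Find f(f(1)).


f(1) = 2
f(2) = 3

3


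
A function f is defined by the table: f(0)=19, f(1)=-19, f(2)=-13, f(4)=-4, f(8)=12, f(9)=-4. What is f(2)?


Reading from the table at x = 2

-13


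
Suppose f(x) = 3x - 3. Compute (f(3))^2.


f(3) = 6
(6)^2 = 36

36


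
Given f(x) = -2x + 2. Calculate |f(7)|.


f(7) = -12
|-12| = 12

12


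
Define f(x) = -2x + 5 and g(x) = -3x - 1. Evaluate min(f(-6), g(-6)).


17


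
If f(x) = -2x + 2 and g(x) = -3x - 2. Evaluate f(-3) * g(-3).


f(-3) = 8
g(-3) = 7
Product = 56

56


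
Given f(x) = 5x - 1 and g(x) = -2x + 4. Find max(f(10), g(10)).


f(10) = 49
g(10) = -16
max = 49

49


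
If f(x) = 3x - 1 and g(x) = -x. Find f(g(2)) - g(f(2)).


f(g(2)) = -7
g(f(2)) = -5
Difference = -2

-2


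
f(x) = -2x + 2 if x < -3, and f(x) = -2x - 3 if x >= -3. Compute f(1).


1 satisfies x >= -3
f(1) = -5

-5


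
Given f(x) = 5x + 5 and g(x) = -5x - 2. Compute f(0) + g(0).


f(0) = 5
g(0) = -2
Sum = 3

3


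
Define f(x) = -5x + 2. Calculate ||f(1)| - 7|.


4


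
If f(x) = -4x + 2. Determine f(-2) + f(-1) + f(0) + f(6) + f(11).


f(-2) = 10
f(-1) = 6
f(0) = 2
f(6) = -22
f(11) = -42
Sum = -46

-46


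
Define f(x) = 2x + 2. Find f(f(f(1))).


22


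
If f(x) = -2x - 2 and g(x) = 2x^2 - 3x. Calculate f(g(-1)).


g(-1) = 5
f(5) = -12

-12


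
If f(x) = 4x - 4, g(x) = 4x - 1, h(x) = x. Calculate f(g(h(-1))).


h(-1) = -1
g(-1) = -5
f(-5) = -24

-24


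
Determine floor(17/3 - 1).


17/3 = 5.6667
5.6667 - 1 = 4.6667
floor(4.6667) = 4

4


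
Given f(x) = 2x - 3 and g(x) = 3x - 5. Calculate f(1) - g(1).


f(1) = -1
g(1) = -2
Difference = 1

1


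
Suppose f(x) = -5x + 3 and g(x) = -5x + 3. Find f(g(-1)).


g(-1) = 8
f(8) = -37

-37


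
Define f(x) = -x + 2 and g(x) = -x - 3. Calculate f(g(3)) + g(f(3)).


6


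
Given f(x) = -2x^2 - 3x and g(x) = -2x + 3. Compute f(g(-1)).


g(-1) = 5
f(5) = (-2)*(5)^2 - 3*(5) = -65

-65


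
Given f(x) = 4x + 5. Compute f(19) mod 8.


f(19) = 81
81 mod 8 = 1

1


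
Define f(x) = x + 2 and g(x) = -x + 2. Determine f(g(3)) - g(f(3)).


f(g(3)) = 1
g(f(3)) = -3
Difference = 4

4


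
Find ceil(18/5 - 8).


-4


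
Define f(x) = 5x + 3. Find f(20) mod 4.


f(20) = 103
103 mod 4 = 3

3


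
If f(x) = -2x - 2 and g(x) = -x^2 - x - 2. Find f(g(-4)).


26


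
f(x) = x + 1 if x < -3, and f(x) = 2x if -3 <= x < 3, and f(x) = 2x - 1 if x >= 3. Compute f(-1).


-1 satisfies -3 <= x < 3
f(-1) = -2

-2


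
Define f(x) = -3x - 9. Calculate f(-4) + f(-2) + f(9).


f(-4) = 3
f(-2) = -3
f(9) = -36
Sum = -36

-36


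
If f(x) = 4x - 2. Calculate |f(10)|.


f(10) = 38
|38| = 38

38


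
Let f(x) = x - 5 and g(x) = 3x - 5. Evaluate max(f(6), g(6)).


f(6) = 1
g(6) = 13
max = 13

13


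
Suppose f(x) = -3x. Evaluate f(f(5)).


f(5) = -15
f(-15) = 45

45


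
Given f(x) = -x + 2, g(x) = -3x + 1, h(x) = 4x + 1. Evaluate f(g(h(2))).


h(2) = 9
g(9) = -26
f(-26) = 28

28


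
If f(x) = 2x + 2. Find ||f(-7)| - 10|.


f(-7) = -12
|-12| = 12
|12 - 10| = 2

2


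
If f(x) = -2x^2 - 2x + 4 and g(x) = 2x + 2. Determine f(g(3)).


g(3) = 8
f(8) = (-2)*(8)^2 - 2*(8) + 4 = -140

-140


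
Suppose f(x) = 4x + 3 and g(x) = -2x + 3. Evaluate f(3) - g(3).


f(3) = 15
g(3) = -3
Difference = 18

18


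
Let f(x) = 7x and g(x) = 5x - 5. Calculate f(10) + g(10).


f(10) = 70
g(10) = 45
Sum = 115

115


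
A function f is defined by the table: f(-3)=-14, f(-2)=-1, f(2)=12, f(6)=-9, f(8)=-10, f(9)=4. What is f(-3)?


Reading from the table at x = -3

-14


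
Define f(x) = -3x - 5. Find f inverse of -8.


Solve -3x - 5 = -8
x = (-8 + 5) / (-3) = 1

1


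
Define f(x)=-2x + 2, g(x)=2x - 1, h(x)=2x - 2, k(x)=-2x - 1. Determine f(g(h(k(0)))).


20


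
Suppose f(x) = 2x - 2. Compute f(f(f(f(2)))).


f(2) = 2
f(2) = 2
f(2) = 2
f(2) = 2

2


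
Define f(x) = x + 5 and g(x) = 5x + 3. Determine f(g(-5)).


g(-5) = -22
f(-22) = -17

-17


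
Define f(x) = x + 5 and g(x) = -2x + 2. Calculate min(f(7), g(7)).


f(7) = 12
g(7) = -12
min = -12

-12


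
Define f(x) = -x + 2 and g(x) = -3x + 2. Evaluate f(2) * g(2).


f(2) = 0
g(2) = -4
Product = 0

0


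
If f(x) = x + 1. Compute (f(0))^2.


f(0) = 1
(1)^2 = 1

1


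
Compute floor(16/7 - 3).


16/7 = 2.2857
2.2857 - 3 = -0.7143
floor(-0.7143) = -1

-1


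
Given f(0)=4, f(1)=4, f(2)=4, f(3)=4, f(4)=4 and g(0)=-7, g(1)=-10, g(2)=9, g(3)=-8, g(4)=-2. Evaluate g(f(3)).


f(3) = 4
g(4) = -2

-2


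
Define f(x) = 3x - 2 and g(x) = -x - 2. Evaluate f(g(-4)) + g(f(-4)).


f(g(-4)) = 4
g(f(-4)) = 12
Sum = 16

16


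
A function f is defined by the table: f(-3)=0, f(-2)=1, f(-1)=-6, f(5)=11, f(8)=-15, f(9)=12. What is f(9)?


Reading from the table at x = 9

12


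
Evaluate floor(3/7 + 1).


3/7 = 0.4286
0.4286 + 1 = 1.4286
floor(1.4286) = 1

1


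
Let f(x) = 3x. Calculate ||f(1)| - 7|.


f(1) = 3
|3| = 3
|3 - 7| = 4

4


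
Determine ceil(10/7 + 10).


10/7 = 1.4286
1.4286 + 10 = 11.4286
ceil(11.4286) = 12

12


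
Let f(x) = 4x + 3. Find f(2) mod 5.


f(2) = 11
11 mod 5 = 1

1


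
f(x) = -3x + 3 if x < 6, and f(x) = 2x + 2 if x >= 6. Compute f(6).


6 satisfies x >= 6
f(6) = 14

14


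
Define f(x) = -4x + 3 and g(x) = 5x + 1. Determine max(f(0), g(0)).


f(0) = 3
g(0) = 1
max = 3

3


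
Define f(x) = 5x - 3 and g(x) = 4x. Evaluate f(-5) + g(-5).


f(-5) = -28
g(-5) = -20
Sum = -48

-48


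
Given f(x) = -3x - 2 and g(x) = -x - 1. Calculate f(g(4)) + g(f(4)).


26


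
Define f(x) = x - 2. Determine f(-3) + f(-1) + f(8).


f(-3) = -5
f(-1) = -3
f(8) = 6
Sum = -2

-2


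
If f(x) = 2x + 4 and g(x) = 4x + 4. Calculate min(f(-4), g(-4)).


f(-4) = -4
g(-4) = -12
min = -12

-12


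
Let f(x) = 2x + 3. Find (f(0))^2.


f(0) = 3
(3)^2 = 9

9


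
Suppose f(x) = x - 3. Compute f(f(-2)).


f(-2) = -5
f(-5) = -8

-8


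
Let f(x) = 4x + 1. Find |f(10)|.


f(10) = 41
|41| = 41

41


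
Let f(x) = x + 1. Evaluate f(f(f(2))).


5


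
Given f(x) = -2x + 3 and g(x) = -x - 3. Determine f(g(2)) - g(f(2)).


15


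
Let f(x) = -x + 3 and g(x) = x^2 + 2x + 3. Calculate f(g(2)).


-8


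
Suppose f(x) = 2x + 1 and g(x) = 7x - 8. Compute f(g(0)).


g(0) = -8
f(-8) = -15

-15


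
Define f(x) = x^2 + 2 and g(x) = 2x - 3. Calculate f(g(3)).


g(3) = 3
f(3) = 1*(3)^2 + 2 = 11

11


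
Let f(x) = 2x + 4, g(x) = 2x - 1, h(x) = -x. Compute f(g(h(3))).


-10


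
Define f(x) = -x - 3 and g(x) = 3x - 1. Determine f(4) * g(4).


-77


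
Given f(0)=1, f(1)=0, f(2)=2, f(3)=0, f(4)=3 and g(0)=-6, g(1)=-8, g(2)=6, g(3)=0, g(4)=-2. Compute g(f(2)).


f(2) = 2
g(2) = 6

6


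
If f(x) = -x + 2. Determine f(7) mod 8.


f(7) = -5
-5 mod 8 = 3

3


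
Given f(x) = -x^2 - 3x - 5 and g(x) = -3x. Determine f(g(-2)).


g(-2) = 6
f(6) = (-1)*(6)^2 - 3*(6) - 5 = -59

-59


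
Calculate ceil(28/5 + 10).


16


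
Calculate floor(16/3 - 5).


0


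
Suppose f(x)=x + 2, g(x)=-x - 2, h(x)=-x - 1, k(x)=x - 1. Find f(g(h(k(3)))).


3


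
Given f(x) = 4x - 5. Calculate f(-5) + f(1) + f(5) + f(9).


f(-5) = -25
f(1) = -1
f(5) = 15
f(9) = 31
Sum = 20

20


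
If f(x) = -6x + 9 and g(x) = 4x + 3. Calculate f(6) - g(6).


f(6) = -27
g(6) = 27
Difference = -54

-54


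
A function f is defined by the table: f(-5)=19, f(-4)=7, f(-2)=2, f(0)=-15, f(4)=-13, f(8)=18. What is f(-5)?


19


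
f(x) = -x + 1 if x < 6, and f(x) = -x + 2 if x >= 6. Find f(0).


1


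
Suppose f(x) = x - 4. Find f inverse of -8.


Solve x - 4 = -8
x = (-8 + 4) / 1 = -4

-4


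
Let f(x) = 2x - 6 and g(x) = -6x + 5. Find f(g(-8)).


g(-8) = 53
f(53) = 100

100


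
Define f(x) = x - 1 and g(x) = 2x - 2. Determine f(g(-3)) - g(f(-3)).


1


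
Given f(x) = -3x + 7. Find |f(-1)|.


10


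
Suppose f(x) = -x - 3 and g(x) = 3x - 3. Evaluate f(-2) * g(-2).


f(-2) = -1
g(-2) = -9
Product = 9

9


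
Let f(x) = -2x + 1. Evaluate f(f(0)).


f(0) = 1
f(1) = -1

-1


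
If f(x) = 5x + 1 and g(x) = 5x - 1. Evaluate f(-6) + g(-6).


f(-6) = -29
g(-6) = -31
Sum = -60

-60


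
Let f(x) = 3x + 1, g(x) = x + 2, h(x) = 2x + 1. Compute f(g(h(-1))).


h(-1) = -1
g(-1) = 1
f(1) = 4

4


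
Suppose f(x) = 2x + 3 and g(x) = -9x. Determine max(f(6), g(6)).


f(6) = 15
g(6) = -54
max = 15

15


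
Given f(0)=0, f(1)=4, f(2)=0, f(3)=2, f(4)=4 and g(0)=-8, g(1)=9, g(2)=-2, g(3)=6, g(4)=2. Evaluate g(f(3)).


f(3) = 2
g(2) = -2

-2


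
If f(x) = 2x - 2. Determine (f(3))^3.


f(3) = 4
(4)^3 = 64

64


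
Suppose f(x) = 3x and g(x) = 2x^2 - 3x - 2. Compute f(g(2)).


g(2) = 0
f(0) = 0

0


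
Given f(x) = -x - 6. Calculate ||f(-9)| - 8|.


f(-9) = 3
|3| = 3
|3 - 8| = 5

5


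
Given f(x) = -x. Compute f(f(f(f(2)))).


f(2) = -2
f(-2) = 2
f(2) = -2
f(-2) = 2

2


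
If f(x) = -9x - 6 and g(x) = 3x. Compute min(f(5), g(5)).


f(5) = -51
g(5) = 15
min = -51

-51


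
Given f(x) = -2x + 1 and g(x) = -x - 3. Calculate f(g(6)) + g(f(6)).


f(g(6)) = 19
g(f(6)) = 8
Sum = 27

27


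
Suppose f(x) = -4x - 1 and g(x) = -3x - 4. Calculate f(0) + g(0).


f(0) = -1
g(0) = -4
Sum = -5

-5


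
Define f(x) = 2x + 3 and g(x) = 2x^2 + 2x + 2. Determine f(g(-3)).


g(-3) = 14
f(14) = 31

31


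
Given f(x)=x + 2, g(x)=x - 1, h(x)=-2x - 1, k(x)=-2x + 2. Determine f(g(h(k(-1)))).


k(-1) = 4
h(4) = -9
g(-9) = -10
f(-10) = -8

-8


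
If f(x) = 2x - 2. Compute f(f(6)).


f(6) = 10
f(10) = 18

18


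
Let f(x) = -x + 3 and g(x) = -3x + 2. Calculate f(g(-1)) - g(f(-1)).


8


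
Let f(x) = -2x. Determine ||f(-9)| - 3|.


f(-9) = 18
|18| = 18
|18 - 3| = 15

15


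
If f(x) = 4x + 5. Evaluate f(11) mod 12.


1


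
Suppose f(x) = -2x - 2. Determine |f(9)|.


20


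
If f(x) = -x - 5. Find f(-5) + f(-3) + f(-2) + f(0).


f(-5) = 0
f(-3) = -2
f(-2) = -3
f(0) = -5
Sum = -10

-10


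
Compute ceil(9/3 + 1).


9/3 = 3
3 + 1 = 4
ceil(4) = 4

4


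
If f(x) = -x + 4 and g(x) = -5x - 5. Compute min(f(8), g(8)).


f(8) = -4
g(8) = -45
min = -45

-45


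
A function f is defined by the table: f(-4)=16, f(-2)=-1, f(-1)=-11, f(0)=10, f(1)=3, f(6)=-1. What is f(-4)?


16


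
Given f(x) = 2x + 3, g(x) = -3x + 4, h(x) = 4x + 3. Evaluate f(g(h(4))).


h(4) = 19
g(19) = -53
f(-53) = -103

-103


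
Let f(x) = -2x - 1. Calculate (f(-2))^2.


f(-2) = 3
(3)^2 = 9

9


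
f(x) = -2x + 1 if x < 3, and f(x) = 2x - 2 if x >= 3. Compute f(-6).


-6 satisfies x < 3
f(-6) = 13

13


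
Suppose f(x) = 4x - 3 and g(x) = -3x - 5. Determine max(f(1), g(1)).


f(1) = 1
g(1) = -8
max = 1

1


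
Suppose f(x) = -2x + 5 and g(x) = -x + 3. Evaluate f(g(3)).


g(3) = 0
f(0) = 5

5


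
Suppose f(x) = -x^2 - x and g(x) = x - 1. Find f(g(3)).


g(3) = 2
f(2) = (-1)*(2)^2 - 1*(2) = -6

-6


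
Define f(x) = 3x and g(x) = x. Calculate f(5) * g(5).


f(5) = 15
g(5) = 5
Product = 75

75


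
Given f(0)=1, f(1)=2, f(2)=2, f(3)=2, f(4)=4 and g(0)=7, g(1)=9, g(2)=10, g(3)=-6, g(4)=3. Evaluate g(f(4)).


3


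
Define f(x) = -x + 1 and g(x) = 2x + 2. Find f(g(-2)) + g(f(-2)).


f(g(-2)) = 3
g(f(-2)) = 8
Sum = 11

11


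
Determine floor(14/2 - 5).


14/2 = 7
7 - 5 = 2
floor(2) = 2

2
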